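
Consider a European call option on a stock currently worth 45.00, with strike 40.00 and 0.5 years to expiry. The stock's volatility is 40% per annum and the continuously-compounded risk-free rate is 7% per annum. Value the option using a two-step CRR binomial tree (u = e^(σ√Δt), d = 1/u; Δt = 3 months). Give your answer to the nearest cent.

CRR parameters: u = e^(σ√Δt) = e^(0.4·√0.25) = 1.2214, d = 1/u = 0.8187
Per-period rate: rΔt = 0.07·0.25 = 0.0175, so R = e^0.0175 = 1.0177
Risk-neutral probability p = (e^0.0175 − 0.8187)/(1.2214 − 0.8187) = 0.1989/0.4027 = 0.4940
Terminal stock prices: S_uu = 67.13, S_ud = 45, S_dd = 30.16
Terminal payoffs (S − K): max(27.13, 0) = 27.13, max(5, 0) = 5, max(-9.836, 0) = 0
Node u (S = 54.96): V_u = e^(−0.0175)·[0.4940·27.1321 + 0.5060·5.0000] = 15.6570
Node d (S = 36.84): V_d = e^(−0.0175)·[0.4940·5.0000 + 0.5060·0.0000] = 2.4272
Node 0 (S = 45): V_0 = e^(−0.0175)·[0.4940·15.6570 + 0.5060·2.4272] = 8.8074

8.81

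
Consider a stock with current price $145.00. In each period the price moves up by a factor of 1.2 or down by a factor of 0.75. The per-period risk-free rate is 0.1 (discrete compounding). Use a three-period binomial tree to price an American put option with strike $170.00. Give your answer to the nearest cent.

Risk-neutral probability p = (1 + 0.1 − 0.75)/(1.2 − 0.75) = 0.3500/0.4500 = 0.7778
Terminal stock prices: S_uuu = 250.6, S_uud = 156.6, S_udd = 97.88, S_ddd = 61.17
Terminal payoffs (K − S): max(-80.56, 0) = 0, max(13.4, 0) = 13.4, max(72.12, 0) = 72.12, max(108.8, 0) = 108.8
Node uu (S = 208.8): continuation = 1/1.1·[0.7778·0.0000 + 0.2222·13.4000] = 2.7071; exercise value = 0.0000 ≤ continuation, so V_uu = 2.7071
Node ud (S = 130.5): continuation = 1/1.1·[0.7778·13.4000 + 0.2222·72.1250] = 24.0455; exercise value = 39.5000 > continuation, so V_ud = 39.5000 (exercise)
Node dd (S = 81.56): continuation = 1/1.1·[0.7778·72.1250 + 0.2222·108.8281] = 72.9830; exercise value = 88.4375 > continuation, so V_dd = 88.4375 (exercise)
Node u (S = 174): continuation = 1/1.1·[0.7778·2.7071 + 0.2222·39.5000] = 9.8939; exercise value = 0.0000 ≤ continuation, so V_u = 9.8939
Node d (S = 108.8): continuation = 1/1.1·[0.7778·39.5000 + 0.2222·88.4375] = 45.7955; exercise value = 61.2500 > continuation, so V_d = 61.2500 (exercise)
Node 0 (S = 145): continuation = 1/1.1·[0.7778·9.8939 + 0.2222·61.2500] = 19.3694; exercise value = 25.0000 > continuation, so V_0 = 25.0000 (exercise)

$25.00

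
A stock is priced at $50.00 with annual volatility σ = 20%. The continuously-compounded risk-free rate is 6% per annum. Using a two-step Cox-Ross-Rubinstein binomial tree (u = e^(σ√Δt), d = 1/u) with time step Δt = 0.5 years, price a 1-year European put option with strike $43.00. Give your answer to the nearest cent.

CRR parameters: u = e^(σ√Δt) = e^(0.2·√0.5) = 1.1519, d = 1/u = 0.8681
Per-period rate: rΔt = 0.06·0.5 = 0.03, so R = e^0.03 = 1.0305
Risk-neutral probability p = (e^0.03 − 0.8681)/(1.1519 − 0.8681) = 0.1623/0.2838 = 0.5720
Terminal stock prices: S_uu = 66.34, S_ud = 50, S_dd = 37.68
Terminal payoffs (K − S): max(-23.34, 0) = 0, max(-7, 0) = 0, max(5.318, 0) = 5.318
Node u (S = 57.6): V_u = e^(−0.03)·[0.5720·0.0000 + 0.4280·0.0000] = 0.0000
Node d (S = 43.41): V_d = e^(−0.03)·[0.5720·0.0000 + 0.4280·5.3181] = 2.2088
Node 0 (S = 50): V_0 = e^(−0.03)·[0.5720·0.0000 + 0.4280·2.2088] = 0.9174

$0.92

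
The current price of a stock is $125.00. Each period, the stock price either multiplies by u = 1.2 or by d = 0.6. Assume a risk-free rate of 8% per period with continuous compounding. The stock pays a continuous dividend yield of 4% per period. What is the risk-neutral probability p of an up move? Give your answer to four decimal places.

p = 0.7347

Per-period risk-free factor R = e^0.08 = 1.0833; dividend-adjusted growth = e^(0.08−0.04) = 1.0408.
Risk-neutral probability p = (1.0408 − 0.6)/(1.2 − 0.6) = 0.4408/0.6000 = 0.7347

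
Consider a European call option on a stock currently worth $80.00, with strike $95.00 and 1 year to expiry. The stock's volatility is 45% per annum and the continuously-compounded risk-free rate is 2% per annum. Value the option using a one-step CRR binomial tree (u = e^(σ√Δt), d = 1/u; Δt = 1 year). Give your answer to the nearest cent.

$12.28

CRR parameters: u = e^(σ√Δt) = e^(0.45·√1) = 1.5683, d = 1/u = 0.6376
Per-period rate: rΔt = 0.02·1 = 0.02, so R = e^0.02 = 1.0202
Risk-neutral probability p = (e^0.02 − 0.6376)/(1.5683 − 0.6376) = 0.3826/0.9307 = 0.4111
Terminal stock prices: S_u = 125.5, S_d = 51.01
Terminal payoffs (S − K): max(30.46, 0) = 30.46, max(-43.99, 0) = 0
Node 0 (S = 80): V_0 = e^(−0.02)·[0.4111·30.4650 + 0.5889·0.0000] = 12.2752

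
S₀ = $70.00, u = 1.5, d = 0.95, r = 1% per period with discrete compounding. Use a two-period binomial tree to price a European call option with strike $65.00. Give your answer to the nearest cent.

Risk-neutral probability p = (1 + 0.01 − 0.95)/(1.5 − 0.95) = 0.0600/0.5500 = 0.1091
Terminal stock prices: S_uu = 157.5, S_ud = 99.75, S_dd = 63.17
Terminal payoffs (S − K): max(92.5, 0) = 92.5, max(34.75, 0) = 34.75, max(-1.825, 0) = 0
Node u (S = 105): V_u = 1/1.01·[0.1091·92.5000 + 0.8909·34.7500] = 40.6436
Node d (S = 66.5): V_d = 1/1.01·[0.1091·34.7500 + 0.8909·0.0000] = 3.7534
Node 0 (S = 70): V_0 = 1/1.01·[0.1091·40.6436 + 0.8909·3.7534] = 7.7008

$7.70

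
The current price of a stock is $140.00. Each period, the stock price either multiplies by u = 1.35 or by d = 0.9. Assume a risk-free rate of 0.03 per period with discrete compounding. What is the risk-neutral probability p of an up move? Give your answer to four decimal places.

p = 0.2889

Risk-neutral probability p = (1 + 0.03 − 0.9)/(1.35 − 0.9) = 0.1300/0.4500 = 0.2889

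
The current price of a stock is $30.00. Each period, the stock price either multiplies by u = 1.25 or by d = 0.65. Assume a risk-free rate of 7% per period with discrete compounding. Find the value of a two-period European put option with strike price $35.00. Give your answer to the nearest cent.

Risk-neutral probability p = (1 + 0.07 − 0.65)/(1.25 − 0.65) = 0.4200/0.6000 = 0.7000
Terminal stock prices: S_uu = 46.88, S_ud = 24.38, S_dd = 12.68
Terminal payoffs (K − S): max(-11.88, 0) = 0, max(10.62, 0) = 10.62, max(22.32, 0) = 22.32
Node u (S = 37.5): V_u = 1/1.07·[0.7000·0.0000 + 0.3000·10.6250] = 2.9790
Node d (S = 19.5): V_d = 1/1.07·[0.7000·10.6250 + 0.3000·22.3250] = 13.2103
Node 0 (S = 30): V_0 = 1/1.07·[0.7000·2.9790 + 0.3000·13.2103] = 5.6527

$5.65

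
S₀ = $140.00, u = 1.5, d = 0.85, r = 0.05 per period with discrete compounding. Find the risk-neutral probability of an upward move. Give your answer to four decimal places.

Risk-neutral probability p = (1 + 0.05 − 0.85)/(1.5 − 0.85) = 0.2000/0.6500 = 0.3077

p = 0.3077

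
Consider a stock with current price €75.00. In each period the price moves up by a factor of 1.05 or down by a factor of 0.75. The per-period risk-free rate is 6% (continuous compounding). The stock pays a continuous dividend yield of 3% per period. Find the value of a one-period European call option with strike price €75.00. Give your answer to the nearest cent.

Per-period risk-free factor R = e^0.06 = 1.0618; dividend-adjusted growth = e^(0.06−0.03) = 1.0305.
Risk-neutral probability p = (1.0305 − 0.75)/(1.05 − 0.75) = 0.2805/0.3000 = 0.9348
Terminal stock prices: S_u = 78.75, S_d = 56.25
Terminal payoffs (S − K): max(3.75, 0) = 3.75, max(-18.75, 0) = 0
Node 0 (S = 75): V_0 = e^(−0.06)·[0.9348·3.7500 + 0.0652·0.0000] = 3.3015

€3.30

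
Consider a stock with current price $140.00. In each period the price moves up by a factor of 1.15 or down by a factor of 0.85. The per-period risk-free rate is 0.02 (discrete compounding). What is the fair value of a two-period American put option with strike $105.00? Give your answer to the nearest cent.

Risk-neutral probability p = (1 + 0.02 − 0.85)/(1.15 − 0.85) = 0.1700/0.3000 = 0.5667
Terminal stock prices: S_uu = 185.1, S_ud = 136.8, S_dd = 101.1
Terminal payoffs (K − S): max(-80.15, 0) = 0, max(-31.85, 0) = 0, max(3.85, 0) = 3.85
Node u (S = 161): continuation = 1/1.02·[0.5667·0.0000 + 0.4333·0.0000] = 0.0000; exercise value = 0.0000 ≤ continuation, so V_u = 0.0000
Node d (S = 119): continuation = 1/1.02·[0.5667·0.0000 + 0.4333·3.8500] = 1.6356; exercise value = 0.0000 ≤ continuation, so V_d = 1.6356
Node 0 (S = 140): continuation = 1/1.02·[0.5667·0.0000 + 0.4333·1.6356] = 0.6949; exercise value = 0.0000 ≤ continuation, so V_0 = 0.6949

$0.69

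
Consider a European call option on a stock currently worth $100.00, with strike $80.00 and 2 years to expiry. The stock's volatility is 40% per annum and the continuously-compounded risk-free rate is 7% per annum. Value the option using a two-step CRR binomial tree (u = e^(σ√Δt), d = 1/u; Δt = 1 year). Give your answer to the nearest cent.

CRR parameters: u = e^(σ√Δt) = e^(0.4·√1) = 1.4918, d = 1/u = 0.6703
Per-period rate: rΔt = 0.07·1 = 0.07, so R = e^0.07 = 1.0725
Risk-neutral probability p = (e^0.07 − 0.6703)/(1.4918 − 0.6703) = 0.4022/0.8215 = 0.4896
Terminal stock prices: S_uu = 222.6, S_ud = 100, S_dd = 44.93
Terminal payoffs (S − K): max(142.6, 0) = 142.6, max(20, 0) = 20, max(-35.07, 0) = 0
Node u (S = 149.2): V_u = e^(−0.07)·[0.4896·142.5541 + 0.5104·20.0000] = 74.5910
Node d (S = 67.03): V_d = e^(−0.07)·[0.4896·20.0000 + 0.5104·0.0000] = 9.1295
Node 0 (S = 100): V_0 = e^(−0.07)·[0.4896·74.5910 + 0.5104·9.1295] = 38.3939

$38.39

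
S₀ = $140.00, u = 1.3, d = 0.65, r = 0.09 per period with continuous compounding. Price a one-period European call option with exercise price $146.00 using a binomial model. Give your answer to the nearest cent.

$22.48

Risk-neutral probability p = (e^0.09 − 0.65)/(1.3 − 0.65) = 0.4442/0.6500 = 0.6833
Terminal stock prices: S_u = 182, S_d = 91
Terminal payoffs (S − K): max(36, 0) = 36, max(-55, 0) = 0
Node 0 (S = 140): V_0 = e^(−0.09)·[0.6833·36.0000 + 0.3167·0.0000] = 22.4831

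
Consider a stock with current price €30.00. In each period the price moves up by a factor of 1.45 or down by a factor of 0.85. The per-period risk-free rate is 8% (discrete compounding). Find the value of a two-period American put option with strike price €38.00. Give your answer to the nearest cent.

€8.00

Risk-neutral probability p = (1 + 0.08 − 0.85)/(1.45 − 0.85) = 0.2300/0.6000 = 0.3833
Terminal stock prices: S_uu = 63.08, S_ud = 36.98, S_dd = 21.67
Terminal payoffs (K − S): max(-25.08, 0) = 0, max(1.025, 0) = 1.025, max(16.33, 0) = 16.33
Node u (S = 43.5): continuation = 1/1.08·[0.3833·0.0000 + 0.6167·1.0250] = 0.5853; exercise value = 0.0000 ≤ continuation, so V_u = 0.5853
Node d (S = 25.5): continuation = 1/1.08·[0.3833·1.0250 + 0.6167·16.3250] = 9.6852; exercise value = 12.5000 > continuation, so V_d = 12.5000 (exercise)
Node 0 (S = 30): continuation = 1/1.08·[0.3833·0.5853 + 0.6167·12.5000] = 7.3451; exercise value = 8.0000 > continuation, so V_0 = 8.0000 (exercise)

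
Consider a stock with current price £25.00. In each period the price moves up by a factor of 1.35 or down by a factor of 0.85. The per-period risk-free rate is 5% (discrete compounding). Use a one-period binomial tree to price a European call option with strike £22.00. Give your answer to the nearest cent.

Risk-neutral probability p = (1 + 0.05 − 0.85)/(1.35 − 0.85) = 0.2000/0.5000 = 0.4000
Terminal stock prices: S_u = 33.75, S_d = 21.25
Terminal payoffs (S − K): max(11.75, 0) = 11.75, max(-0.75, 0) = 0
Node 0 (S = 25): V_0 = 1/1.05·[0.4000·11.7500 + 0.6000·0.0000] = 4.4762

£4.48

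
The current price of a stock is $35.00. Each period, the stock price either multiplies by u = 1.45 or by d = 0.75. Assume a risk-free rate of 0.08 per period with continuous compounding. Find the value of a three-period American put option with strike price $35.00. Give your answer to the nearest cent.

Risk-neutral probability p = (e^0.08 − 0.75)/(1.45 − 0.75) = 0.3333/0.7000 = 0.4761
Terminal stock prices: S_uuu = 106.7, S_uud = 55.19, S_udd = 28.55, S_ddd = 14.77
Terminal payoffs (K − S): max(-71.7, 0) = 0, max(-20.19, 0) = 0, max(6.453, 0) = 6.453, max(20.23, 0) = 20.23
Node uu (S = 73.59): continuation = e^(−0.08)·[0.4761·0.0000 + 0.5239·0.0000] = 0.0000; exercise value = 0.0000 ≤ continuation, so V_uu = 0.0000
Node ud (S = 38.06): continuation = e^(−0.08)·[0.4761·0.0000 + 0.5239·6.4531] = 3.1207; exercise value = 0.0000 ≤ continuation, so V_ud = 3.1207
Node dd (S = 19.69): continuation = e^(−0.08)·[0.4761·6.4531 + 0.5239·20.2344] = 12.6216; exercise value = 15.3125 > continuation, so V_dd = 15.3125 (exercise)
Node u (S = 50.75): continuation = e^(−0.08)·[0.4761·0.0000 + 0.5239·3.1207] = 1.5092; exercise value = 0.0000 ≤ continuation, so V_u = 1.5092
Node d (S = 26.25): continuation = e^(−0.08)·[0.4761·3.1207 + 0.5239·15.3125] = 8.7767; exercise value = 8.7500 ≤ continuation, so V_d = 8.7767
Node 0 (S = 35): continuation = e^(−0.08)·[0.4761·1.5092 + 0.5239·8.7767] = 4.9077; exercise value = 0.0000 ≤ continuation, so V_0 = 4.9077

$4.91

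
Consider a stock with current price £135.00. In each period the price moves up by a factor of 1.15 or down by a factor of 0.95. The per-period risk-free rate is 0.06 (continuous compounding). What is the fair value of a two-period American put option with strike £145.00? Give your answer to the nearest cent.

£10.00

Risk-neutral probability p = (e^0.06 − 0.95)/(1.15 − 0.95) = 0.1118/0.2000 = 0.5592
Terminal stock prices: S_uu = 178.5, S_ud = 147.5, S_dd = 121.8
Terminal payoffs (K − S): max(-33.54, 0) = 0, max(-2.487, 0) = 0, max(23.16, 0) = 23.16
Node u (S = 155.2): continuation = e^(−0.06)·[0.5592·0.0000 + 0.4408·0.0000] = 0.0000; exercise value = 0.0000 ≤ continuation, so V_u = 0.0000
Node d (S = 128.2): continuation = e^(−0.06)·[0.5592·0.0000 + 0.4408·23.1625] = 9.6158; exercise value = 16.7500 > continuation, so V_d = 16.7500 (exercise)
Node 0 (S = 135): continuation = e^(−0.06)·[0.5592·0.0000 + 0.4408·16.7500] = 6.9537; exercise value = 10.0000 > continuation, so V_0 = 10.0000 (exercise)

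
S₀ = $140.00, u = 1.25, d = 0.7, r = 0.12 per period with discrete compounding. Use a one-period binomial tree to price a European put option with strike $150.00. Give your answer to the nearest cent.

Risk-neutral probability p = (1 + 0.12 − 0.7)/(1.25 − 0.7) = 0.4200/0.5500 = 0.7636
Terminal stock prices: S_u = 175, S_d = 98
Terminal payoffs (K − S): max(-25, 0) = 0, max(52, 0) = 52
Node 0 (S = 140): V_0 = 1/1.12·[0.7636·0.0000 + 0.2364·52.0000] = 10.9740

$10.97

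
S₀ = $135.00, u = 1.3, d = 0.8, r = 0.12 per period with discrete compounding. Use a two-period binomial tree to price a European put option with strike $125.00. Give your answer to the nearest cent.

Risk-neutral probability p = (1 + 0.12 − 0.8)/(1.3 − 0.8) = 0.3200/0.5000 = 0.6400
Terminal stock prices: S_uu = 228.2, S_ud = 140.4, S_dd = 86.4
Terminal payoffs (K − S): max(-103.2, 0) = 0, max(-15.4, 0) = 0, max(38.6, 0) = 38.6
Node u (S = 175.5): V_u = 1/1.12·[0.6400·0.0000 + 0.3600·0.0000] = 0.0000
Node d (S = 108): V_d = 1/1.12·[0.6400·0.0000 + 0.3600·38.6000] = 12.4071
Node 0 (S = 135): V_0 = 1/1.12·[0.6400·0.0000 + 0.3600·12.4071] = 3.9880

$3.99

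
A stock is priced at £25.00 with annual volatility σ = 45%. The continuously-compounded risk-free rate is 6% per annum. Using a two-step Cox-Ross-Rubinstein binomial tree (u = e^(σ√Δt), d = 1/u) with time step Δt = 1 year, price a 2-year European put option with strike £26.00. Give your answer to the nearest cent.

£4.60

CRR parameters: u = e^(σ√Δt) = e^(0.45·√1) = 1.5683, d = 1/u = 0.6376
Per-period rate: rΔt = 0.06·1 = 0.06, so R = e^0.06 = 1.0618
Risk-neutral probability p = (e^0.06 − 0.6376)/(1.5683 − 0.6376) = 0.4242/0.9307 = 0.4558
Terminal stock prices: S_uu = 61.49, S_ud = 25, S_dd = 10.16
Terminal payoffs (K − S): max(-35.49, 0) = 0, max(1, 0) = 1, max(15.84, 0) = 15.84
Node u (S = 39.21): V_u = e^(−0.06)·[0.4558·0.0000 + 0.5442·1.0000] = 0.5125
Node d (S = 15.94): V_d = e^(−0.06)·[0.4558·1.0000 + 0.5442·15.8358] = 8.5452
Node 0 (S = 25): V_0 = e^(−0.06)·[0.4558·0.5125 + 0.5442·8.5452] = 4.5994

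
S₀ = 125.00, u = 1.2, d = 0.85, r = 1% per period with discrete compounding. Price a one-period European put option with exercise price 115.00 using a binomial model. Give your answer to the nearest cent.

4.70

Risk-neutral probability p = (1 + 0.01 − 0.85)/(1.2 − 0.85) = 0.1600/0.3500 = 0.4571
Terminal stock prices: S_u = 150, S_d = 106.2
Terminal payoffs (K − S): max(-35, 0) = 0, max(8.75, 0) = 8.75
Node 0 (S = 125): V_0 = 1/1.01·[0.4571·0.0000 + 0.5429·8.7500] = 4.7030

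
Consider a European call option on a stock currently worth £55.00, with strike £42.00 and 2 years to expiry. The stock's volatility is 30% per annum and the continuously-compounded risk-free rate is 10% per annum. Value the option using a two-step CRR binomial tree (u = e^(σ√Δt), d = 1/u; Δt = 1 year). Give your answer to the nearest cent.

£22.17

CRR parameters: u = e^(σ√Δt) = e^(0.3·√1) = 1.3499, d = 1/u = 0.7408
Per-period rate: rΔt = 0.1·1 = 0.1, so R = e^0.1 = 1.1052
Risk-neutral probability p = (e^0.1 − 0.7408)/(1.3499 − 0.7408) = 0.3644/0.6090 = 0.5982
Terminal stock prices: S_uu = 100.2, S_ud = 55, S_dd = 30.18
Terminal payoffs (S − K): max(58.22, 0) = 58.22, max(13, 0) = 13, max(-11.82, 0) = 0
Node u (S = 74.24): V_u = e^(−0.1)·[0.5982·58.2165 + 0.4018·13.0000] = 36.2391
Node d (S = 40.75): V_d = e^(−0.1)·[0.5982·13.0000 + 0.4018·0.0000] = 7.0370
Node 0 (S = 55): V_0 = e^(−0.1)·[0.5982·36.2391 + 0.4018·7.0370] = 22.1747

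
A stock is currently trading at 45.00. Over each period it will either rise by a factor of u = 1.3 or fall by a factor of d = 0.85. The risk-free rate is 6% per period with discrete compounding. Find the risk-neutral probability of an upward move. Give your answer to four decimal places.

Risk-neutral probability p = (1 + 0.06 − 0.85)/(1.3 − 0.85) = 0.2100/0.4500 = 0.4667

p = 0.4667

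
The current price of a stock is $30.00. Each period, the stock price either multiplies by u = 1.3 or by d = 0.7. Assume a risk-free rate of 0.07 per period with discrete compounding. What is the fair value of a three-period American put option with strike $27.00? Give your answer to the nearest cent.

Risk-neutral probability p = (1 + 0.07 − 0.7)/(1.3 − 0.7) = 0.3700/0.6000 = 0.6167
Terminal stock prices: S_uuu = 65.91, S_uud = 35.49, S_udd = 19.11, S_ddd = 10.29
Terminal payoffs (K − S): max(-38.91, 0) = 0, max(-8.49, 0) = 0, max(7.89, 0) = 7.89, max(16.71, 0) = 16.71
Node uu (S = 50.7): continuation = 1/1.07·[0.6167·0.0000 + 0.3833·0.0000] = 0.0000; exercise value = 0.0000 ≤ continuation, so V_uu = 0.0000
Node ud (S = 27.3): continuation = 1/1.07·[0.6167·0.0000 + 0.3833·7.8900] = 2.8266; exercise value = 0.0000 ≤ continuation, so V_ud = 2.8266
Node dd (S = 14.7): continuation = 1/1.07·[0.6167·7.8900 + 0.3833·16.7100] = 10.5336; exercise value = 12.3000 > continuation, so V_dd = 12.3000 (exercise)
Node u (S = 39): continuation = 1/1.07·[0.6167·0.0000 + 0.3833·2.8266] = 1.0127; exercise value = 0.0000 ≤ continuation, so V_u = 1.0127
Node d (S = 21): continuation = 1/1.07·[0.6167·2.8266 + 0.3833·12.3000] = 6.0356; exercise value = 6.0000 ≤ continuation, so V_d = 6.0356
Node 0 (S = 30): continuation = 1/1.07·[0.6167·1.0127 + 0.3833·6.0356] = 2.7459; exercise value = 0.0000 ≤ continuation, so V_0 = 2.7459

$2.75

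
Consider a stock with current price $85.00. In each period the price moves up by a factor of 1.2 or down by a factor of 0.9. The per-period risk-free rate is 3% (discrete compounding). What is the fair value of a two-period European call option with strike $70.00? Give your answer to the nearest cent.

Risk-neutral probability p = (1 + 0.03 − 0.9)/(1.2 − 0.9) = 0.1300/0.3000 = 0.4333
Terminal stock prices: S_uu = 122.4, S_ud = 91.8, S_dd = 68.85
Terminal payoffs (S − K): max(52.4, 0) = 52.4, max(21.8, 0) = 21.8, max(-1.15, 0) = 0
Node u (S = 102): V_u = 1/1.03·[0.4333·52.4000 + 0.5667·21.8000] = 34.0388
Node d (S = 76.5): V_d = 1/1.03·[0.4333·21.8000 + 0.5667·0.0000] = 9.1715
Node 0 (S = 85): V_0 = 1/1.03·[0.4333·34.0388 + 0.5667·9.1715] = 19.3664

$19.37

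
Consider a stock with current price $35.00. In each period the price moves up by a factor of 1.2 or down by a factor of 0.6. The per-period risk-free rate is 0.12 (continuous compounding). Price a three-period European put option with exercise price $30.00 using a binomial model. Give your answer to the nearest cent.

Risk-neutral probability p = (e^0.12 − 0.6)/(1.2 − 0.6) = 0.5275/0.6000 = 0.8792
Terminal stock prices: S_uuu = 60.48, S_uud = 30.24, S_udd = 15.12, S_ddd = 7.56
Terminal payoffs (K − S): max(-30.48, 0) = 0, max(-0.24, 0) = 0, max(14.88, 0) = 14.88, max(22.44, 0) = 22.44
Node uu (S = 50.4): V_uu = e^(−0.12)·[0.8792·0.0000 + 0.1208·0.0000] = 0.0000
Node ud (S = 25.2): V_ud = e^(−0.12)·[0.8792·0.0000 + 0.1208·14.8800] = 1.5948
Node dd (S = 12.6): V_dd = e^(−0.12)·[0.8792·14.8800 + 0.1208·22.4400] = 14.0076
Node u (S = 42): V_u = e^(−0.12)·[0.8792·0.0000 + 0.1208·1.5948] = 0.1709
Node d (S = 21): V_d = e^(−0.12)·[0.8792·1.5948 + 0.1208·14.0076] = 2.7448
Node 0 (S = 35): V_0 = e^(−0.12)·[0.8792·0.1709 + 0.1208·2.7448] = 0.4274

$0.43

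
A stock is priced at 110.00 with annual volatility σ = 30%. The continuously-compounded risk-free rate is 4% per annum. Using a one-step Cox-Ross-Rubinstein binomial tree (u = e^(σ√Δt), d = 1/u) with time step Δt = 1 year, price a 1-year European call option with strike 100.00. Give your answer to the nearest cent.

22.95

CRR parameters: u = e^(σ√Δt) = e^(0.3·√1) = 1.3499, d = 1/u = 0.7408
Per-period rate: rΔt = 0.04·1 = 0.04, so R = e^0.04 = 1.0408
Risk-neutral probability p = (e^0.04 − 0.7408)/(1.3499 − 0.7408) = 0.3000/0.6090 = 0.4926
Terminal stock prices: S_u = 148.5, S_d = 81.49
Terminal payoffs (S − K): max(48.48, 0) = 48.48, max(-18.51, 0) = 0
Node 0 (S = 110): V_0 = e^(−0.04)·[0.4926·48.4845 + 0.5074·0.0000] = 22.9454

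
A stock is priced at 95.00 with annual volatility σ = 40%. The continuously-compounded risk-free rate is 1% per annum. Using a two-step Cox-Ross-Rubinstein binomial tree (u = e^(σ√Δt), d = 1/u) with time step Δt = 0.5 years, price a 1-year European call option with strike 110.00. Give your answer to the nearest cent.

10.90

CRR parameters: u = e^(σ√Δt) = e^(0.4·√0.5) = 1.3269, d = 1/u = 0.7536
Per-period rate: rΔt = 0.01·0.5 = 0.005, so R = e^0.005 = 1.0050
Risk-neutral probability p = (e^0.005 − 0.7536)/(1.3269 − 0.7536) = 0.2514/0.5733 = 0.4385
Terminal stock prices: S_uu = 167.3, S_ud = 95, S_dd = 53.96
Terminal payoffs (S − K): max(57.26, 0) = 57.26, max(-15, 0) = 0, max(-56.04, 0) = 0
Node u (S = 126.1): V_u = e^(−0.005)·[0.4385·57.2621 + 0.5615·0.0000] = 24.9843
Node d (S = 71.6): V_d = e^(−0.005)·[0.4385·0.0000 + 0.5615·0.0000] = 0.0000
Node 0 (S = 95): V_0 = e^(−0.005)·[0.4385·24.9843 + 0.5615·0.0000] = 10.9010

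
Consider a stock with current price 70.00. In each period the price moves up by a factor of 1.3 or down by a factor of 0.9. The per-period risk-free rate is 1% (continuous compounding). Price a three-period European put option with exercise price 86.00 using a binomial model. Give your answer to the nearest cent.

18.10

Risk-neutral probability p = (e^0.01 − 0.9)/(1.3 − 0.9) = 0.1101/0.4000 = 0.2751
Terminal stock prices: S_uuu = 153.8, S_uud = 106.5, S_udd = 73.71, S_ddd = 51.03
Terminal payoffs (K − S): max(-67.79, 0) = 0, max(-20.47, 0) = 0, max(12.29, 0) = 12.29, max(34.97, 0) = 34.97
Node uu (S = 118.3): V_uu = e^(−0.01)·[0.2751·0.0000 + 0.7249·0.0000] = 0.0000
Node ud (S = 81.9): V_ud = e^(−0.01)·[0.2751·0.0000 + 0.7249·12.2900] = 8.8201
Node dd (S = 56.7): V_dd = e^(−0.01)·[0.2751·12.2900 + 0.7249·34.9700] = 28.4443
Node u (S = 91): V_u = e^(−0.01)·[0.2751·0.0000 + 0.7249·8.8201] = 6.3298
Node d (S = 63): V_d = e^(−0.01)·[0.2751·8.8201 + 0.7249·28.4443] = 22.8159
Node 0 (S = 70): V_0 = e^(−0.01)·[0.2751·6.3298 + 0.7249·22.8159] = 18.0982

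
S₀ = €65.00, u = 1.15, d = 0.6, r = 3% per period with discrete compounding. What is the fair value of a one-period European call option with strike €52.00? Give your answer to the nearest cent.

€17.27

Risk-neutral probability p = (1 + 0.03 − 0.6)/(1.15 − 0.6) = 0.4300/0.5500 = 0.7818
Terminal stock prices: S_u = 74.75, S_d = 39
Terminal payoffs (S − K): max(22.75, 0) = 22.75, max(-13, 0) = 0
Node 0 (S = 65): V_0 = 1/1.03·[0.7818·22.7500 + 0.2182·0.0000] = 17.2683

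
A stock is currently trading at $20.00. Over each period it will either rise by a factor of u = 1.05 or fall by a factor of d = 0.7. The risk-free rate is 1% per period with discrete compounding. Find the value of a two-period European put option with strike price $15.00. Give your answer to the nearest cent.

$0.13

Risk-neutral probability p = (1 + 0.01 − 0.7)/(1.05 − 0.7) = 0.3100/0.3500 = 0.8857
Terminal stock prices: S_uu = 22.05, S_ud = 14.7, S_dd = 9.8
Terminal payoffs (K − S): max(-7.05, 0) = 0, max(0.3, 0) = 0.3, max(5.2, 0) = 5.2
Node u (S = 21): V_u = 1/1.01·[0.8857·0.0000 + 0.1143·0.3000] = 0.0339
Node d (S = 14): V_d = 1/1.01·[0.8857·0.3000 + 0.1143·5.2000] = 0.8515
Node 0 (S = 20): V_0 = 1/1.01·[0.8857·0.0339 + 0.1143·0.8515] = 0.1261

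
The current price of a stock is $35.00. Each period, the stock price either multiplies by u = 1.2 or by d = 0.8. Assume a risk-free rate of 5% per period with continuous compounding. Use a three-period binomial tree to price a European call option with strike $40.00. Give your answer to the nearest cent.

$4.49

Risk-neutral probability p = (e^0.05 − 0.8)/(1.2 − 0.8) = 0.2513/0.4000 = 0.6282
Terminal stock prices: S_uuu = 60.48, S_uud = 40.32, S_udd = 26.88, S_ddd = 17.92
Terminal payoffs (S − K): max(20.48, 0) = 20.48, max(0.32, 0) = 0.32, max(-13.12, 0) = 0, max(-22.08, 0) = 0
Node uu (S = 50.4): V_uu = e^(−0.05)·[0.6282·20.4800 + 0.3718·0.3200] = 12.3508
Node ud (S = 33.6): V_ud = e^(−0.05)·[0.6282·0.3200 + 0.3718·0.0000] = 0.1912
Node dd (S = 22.4): V_dd = e^(−0.05)·[0.6282·0.0000 + 0.3718·0.0000] = 0.0000
Node u (S = 42): V_u = e^(−0.05)·[0.6282·12.3508 + 0.3718·0.1912] = 7.4478
Node d (S = 28): V_d = e^(−0.05)·[0.6282·0.1912 + 0.3718·0.0000] = 0.1143
Node 0 (S = 35): V_0 = e^(−0.05)·[0.6282·7.4478 + 0.3718·0.1143] = 4.4908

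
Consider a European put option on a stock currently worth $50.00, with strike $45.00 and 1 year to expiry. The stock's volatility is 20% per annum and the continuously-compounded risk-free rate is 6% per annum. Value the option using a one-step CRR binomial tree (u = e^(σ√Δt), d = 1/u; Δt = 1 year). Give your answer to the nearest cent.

CRR parameters: u = e^(σ√Δt) = e^(0.2·√1) = 1.2214, d = 1/u = 0.8187
Per-period rate: rΔt = 0.06·1 = 0.06, so R = e^0.06 = 1.0618
Risk-neutral probability p = (e^0.06 − 0.8187)/(1.2214 − 0.8187) = 0.2431/0.4027 = 0.6037
Terminal stock prices: S_u = 61.07, S_d = 40.94
Terminal payoffs (K − S): max(-16.07, 0) = 0, max(4.063, 0) = 4.063
Node 0 (S = 50): V_0 = e^(−0.06)·[0.6037·0.0000 + 0.3963·4.0635] = 1.5164

$1.52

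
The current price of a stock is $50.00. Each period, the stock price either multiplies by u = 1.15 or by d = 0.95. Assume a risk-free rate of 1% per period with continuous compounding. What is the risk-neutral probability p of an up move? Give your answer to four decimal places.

p = 0.3003

Risk-neutral probability p = (e^0.01 − 0.95)/(1.15 − 0.95) = 0.0601/0.2000 = 0.3003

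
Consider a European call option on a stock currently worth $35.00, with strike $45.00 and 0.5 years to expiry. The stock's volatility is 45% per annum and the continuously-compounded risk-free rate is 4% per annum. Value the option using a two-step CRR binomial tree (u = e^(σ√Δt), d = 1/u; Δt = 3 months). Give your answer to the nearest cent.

$2.11

CRR parameters: u = e^(σ√Δt) = e^(0.45·√0.25) = 1.2523, d = 1/u = 0.7985
Per-period rate: rΔt = 0.04·0.25 = 0.01, so R = e^0.01 = 1.0101
Risk-neutral probability p = (e^0.01 − 0.7985)/(1.2523 − 0.7985) = 0.2115/0.4538 = 0.4661
Terminal stock prices: S_uu = 54.89, S_ud = 35, S_dd = 22.32
Terminal payoffs (S − K): max(9.891, 0) = 9.891, max(-10, 0) = 0, max(-22.68, 0) = 0
Node u (S = 43.83): V_u = e^(−0.01)·[0.4661·9.8909 + 0.5339·0.0000] = 4.5646
Node d (S = 27.95): V_d = e^(−0.01)·[0.4661·0.0000 + 0.5339·0.0000] = 0.0000
Node 0 (S = 35): V_0 = e^(−0.01)·[0.4661·4.5646 + 0.5339·0.0000] = 2.1065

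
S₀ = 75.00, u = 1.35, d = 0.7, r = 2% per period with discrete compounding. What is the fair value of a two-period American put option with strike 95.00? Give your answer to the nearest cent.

Risk-neutral probability p = (1 + 0.02 − 0.7)/(1.35 − 0.7) = 0.3200/0.6500 = 0.4923
Terminal stock prices: S_uu = 136.7, S_ud = 70.88, S_dd = 36.75
Terminal payoffs (K − S): max(-41.69, 0) = 0, max(24.12, 0) = 24.12, max(58.25, 0) = 58.25
Node u (S = 101.2): continuation = 1/1.02·[0.4923·0.0000 + 0.5077·24.1250] = 12.0079; exercise value = 0.0000 ≤ continuation, so V_u = 12.0079
Node d (S = 52.5): continuation = 1/1.02·[0.4923·24.1250 + 0.5077·58.2500] = 40.6373; exercise value = 42.5000 > continuation, so V_d = 42.5000 (exercise)
Node 0 (S = 75): continuation = 1/1.02·[0.4923·12.0079 + 0.5077·42.5000] = 26.9495; exercise value = 20.0000 ≤ continuation, so V_0 = 26.9495

26.95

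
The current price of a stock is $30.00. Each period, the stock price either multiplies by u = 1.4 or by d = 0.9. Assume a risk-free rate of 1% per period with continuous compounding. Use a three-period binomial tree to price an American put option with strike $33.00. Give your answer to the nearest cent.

$5.19

Risk-neutral probability p = (e^0.01 − 0.9)/(1.4 − 0.9) = 0.1101/0.5000 = 0.2201
Terminal stock prices: S_uuu = 82.32, S_uud = 52.92, S_udd = 34.02, S_ddd = 21.87
Terminal payoffs (K − S): max(-49.32, 0) = 0, max(-19.92, 0) = 0, max(-1.02, 0) = 0, max(11.13, 0) = 11.13
Node uu (S = 58.8): continuation = e^(−0.01)·[0.2201·0.0000 + 0.7799·0.0000] = 0.0000; exercise value = 0.0000 ≤ continuation, so V_uu = 0.0000
Node ud (S = 37.8): continuation = e^(−0.01)·[0.2201·0.0000 + 0.7799·0.0000] = 0.0000; exercise value = 0.0000 ≤ continuation, so V_ud = 0.0000
Node dd (S = 24.3): continuation = e^(−0.01)·[0.2201·0.0000 + 0.7799·11.1300] = 8.5939; exercise value = 8.7000 > continuation, so V_dd = 8.7000 (exercise)
Node u (S = 42): continuation = e^(−0.01)·[0.2201·0.0000 + 0.7799·0.0000] = 0.0000; exercise value = 0.0000 ≤ continuation, so V_u = 0.0000
Node d (S = 27): continuation = e^(−0.01)·[0.2201·0.0000 + 0.7799·8.7000] = 6.7176; exercise value = 6.0000 ≤ continuation, so V_d = 6.7176
Node 0 (S = 30): continuation = e^(−0.01)·[0.2201·0.0000 + 0.7799·6.7176] = 5.1869; exercise value = 3.0000 ≤ continuation, so V_0 = 5.1869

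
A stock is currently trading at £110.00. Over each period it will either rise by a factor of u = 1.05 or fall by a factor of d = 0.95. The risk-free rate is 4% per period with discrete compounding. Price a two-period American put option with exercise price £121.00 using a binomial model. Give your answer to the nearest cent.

Risk-neutral probability p = (1 + 0.04 − 0.95)/(1.05 − 0.95) = 0.0900/0.1000 = 0.9000
Terminal stock prices: S_uu = 121.3, S_ud = 109.7, S_dd = 99.27
Terminal payoffs (K − S): max(-0.275, 0) = 0, max(11.28, 0) = 11.28, max(21.73, 0) = 21.73
Node u (S = 115.5): continuation = 1/1.04·[0.9000·0.0000 + 0.1000·11.2750] = 1.0841; exercise value = 5.5000 > continuation, so V_u = 5.5000 (exercise)
Node d (S = 104.5): continuation = 1/1.04·[0.9000·11.2750 + 0.1000·21.7250] = 11.8462; exercise value = 16.5000 > continuation, so V_d = 16.5000 (exercise)
Node 0 (S = 110): continuation = 1/1.04·[0.9000·5.5000 + 0.1000·16.5000] = 6.3462; exercise value = 11.0000 > continuation, so V_0 = 11.0000 (exercise)

£11.00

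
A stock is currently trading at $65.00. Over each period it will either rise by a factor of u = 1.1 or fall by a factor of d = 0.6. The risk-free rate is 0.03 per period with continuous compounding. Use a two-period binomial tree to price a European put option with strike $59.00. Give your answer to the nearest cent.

$4.28

Risk-neutral probability p = (e^0.03 − 0.6)/(1.1 − 0.6) = 0.4305/0.5000 = 0.8609
Terminal stock prices: S_uu = 78.65, S_ud = 42.9, S_dd = 23.4
Terminal payoffs (K − S): max(-19.65, 0) = 0, max(16.1, 0) = 16.1, max(35.6, 0) = 35.6
Node u (S = 71.5): V_u = e^(−0.03)·[0.8609·0.0000 + 0.1391·16.1000] = 2.1732
Node d (S = 39): V_d = e^(−0.03)·[0.8609·16.1000 + 0.1391·35.6000] = 18.2563
Node 0 (S = 65): V_0 = e^(−0.03)·[0.8609·2.1732 + 0.1391·18.2563] = 4.2799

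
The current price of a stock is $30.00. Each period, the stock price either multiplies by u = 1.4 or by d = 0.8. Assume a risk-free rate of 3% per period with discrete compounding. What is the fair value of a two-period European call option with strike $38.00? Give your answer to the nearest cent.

$2.88

Risk-neutral probability p = (1 + 0.03 − 0.8)/(1.4 − 0.8) = 0.2300/0.6000 = 0.3833
Terminal stock prices: S_uu = 58.8, S_ud = 33.6, S_dd = 19.2
Terminal payoffs (S − K): max(20.8, 0) = 20.8, max(-4.4, 0) = 0, max(-18.8, 0) = 0
Node u (S = 42): V_u = 1/1.03·[0.3833·20.8000 + 0.6167·0.0000] = 7.7411
Node d (S = 24): V_d = 1/1.03·[0.3833·0.0000 + 0.6167·0.0000] = 0.0000
Node 0 (S = 30): V_0 = 1/1.03·[0.3833·7.7411 + 0.6167·0.0000] = 2.8810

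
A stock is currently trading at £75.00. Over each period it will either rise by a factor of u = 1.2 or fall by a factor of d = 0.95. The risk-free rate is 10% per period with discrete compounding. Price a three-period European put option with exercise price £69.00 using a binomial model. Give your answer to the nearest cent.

£0.23

Risk-neutral probability p = (1 + 0.1 − 0.95)/(1.2 − 0.95) = 0.1500/0.2500 = 0.6000
Terminal stock prices: S_uuu = 129.6, S_uud = 102.6, S_udd = 81.22, S_ddd = 64.3
Terminal payoffs (K − S): max(-60.6, 0) = 0, max(-33.6, 0) = 0, max(-12.22, 0) = 0, max(4.697, 0) = 4.697
Node uu (S = 108): V_uu = 1/1.1·[0.6000·0.0000 + 0.4000·0.0000] = 0.0000
Node ud (S = 85.5): V_ud = 1/1.1·[0.6000·0.0000 + 0.4000·0.0000] = 0.0000
Node dd (S = 67.69): V_dd = 1/1.1·[0.6000·0.0000 + 0.4000·4.6969] = 1.7080
Node u (S = 90): V_u = 1/1.1·[0.6000·0.0000 + 0.4000·0.0000] = 0.0000
Node d (S = 71.25): V_d = 1/1.1·[0.6000·0.0000 + 0.4000·1.7080] = 0.6211
Node 0 (S = 75): V_0 = 1/1.1·[0.6000·0.0000 + 0.4000·0.6211] = 0.2258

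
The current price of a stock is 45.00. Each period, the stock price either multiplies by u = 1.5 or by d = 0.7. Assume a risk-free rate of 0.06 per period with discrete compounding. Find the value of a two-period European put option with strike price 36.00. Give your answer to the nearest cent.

3.76

Risk-neutral probability p = (1 + 0.06 − 0.7)/(1.5 − 0.7) = 0.3600/0.8000 = 0.4500
Terminal stock prices: S_uu = 101.2, S_ud = 47.25, S_dd = 22.05
Terminal payoffs (K − S): max(-65.25, 0) = 0, max(-11.25, 0) = 0, max(13.95, 0) = 13.95
Node u (S = 67.5): V_u = 1/1.06·[0.4500·0.0000 + 0.5500·0.0000] = 0.0000
Node d (S = 31.5): V_d = 1/1.06·[0.4500·0.0000 + 0.5500·13.9500] = 7.2382
Node 0 (S = 45): V_0 = 1/1.06·[0.4500·0.0000 + 0.5500·7.2382] = 3.7557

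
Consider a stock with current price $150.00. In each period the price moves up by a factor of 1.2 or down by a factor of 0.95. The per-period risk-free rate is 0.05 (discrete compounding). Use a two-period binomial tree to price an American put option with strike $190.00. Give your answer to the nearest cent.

$40.00

Risk-neutral probability p = (1 + 0.05 − 0.95)/(1.2 − 0.95) = 0.1000/0.2500 = 0.4000
Terminal stock prices: S_uu = 216, S_ud = 171, S_dd = 135.4
Terminal payoffs (K − S): max(-26, 0) = 0, max(19, 0) = 19, max(54.62, 0) = 54.62
Node u (S = 180): continuation = 1/1.05·[0.4000·0.0000 + 0.6000·19.0000] = 10.8571; exercise value = 10.0000 ≤ continuation, so V_u = 10.8571
Node d (S = 142.5): continuation = 1/1.05·[0.4000·19.0000 + 0.6000·54.6250] = 38.4524; exercise value = 47.5000 > continuation, so V_d = 47.5000 (exercise)
Node 0 (S = 150): continuation = 1/1.05·[0.4000·10.8571 + 0.6000·47.5000] = 31.2789; exercise value = 40.0000 > continuation, so V_0 = 40.0000 (exercise)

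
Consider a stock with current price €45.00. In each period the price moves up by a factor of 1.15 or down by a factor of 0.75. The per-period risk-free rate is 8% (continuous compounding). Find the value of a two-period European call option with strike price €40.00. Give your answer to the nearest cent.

Risk-neutral probability p = (e^0.08 − 0.75)/(1.15 − 0.75) = 0.3333/0.4000 = 0.8332
Terminal stock prices: S_uu = 59.51, S_ud = 38.81, S_dd = 25.31
Terminal payoffs (S − K): max(19.51, 0) = 19.51, max(-1.188, 0) = 0, max(-14.69, 0) = 0
Node u (S = 51.75): V_u = e^(−0.08)·[0.8332·19.5125 + 0.1668·0.0000] = 15.0082
Node d (S = 33.75): V_d = e^(−0.08)·[0.8332·0.0000 + 0.1668·0.0000] = 0.0000
Node 0 (S = 45): V_0 = e^(−0.08)·[0.8332·15.0082 + 0.1668·0.0000] = 11.5436

€11.54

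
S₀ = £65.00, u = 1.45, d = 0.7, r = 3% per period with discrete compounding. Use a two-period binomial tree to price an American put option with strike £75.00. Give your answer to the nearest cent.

Risk-neutral probability p = (1 + 0.03 − 0.7)/(1.45 − 0.7) = 0.3300/0.7500 = 0.4400
Terminal stock prices: S_uu = 136.7, S_ud = 65.97, S_dd = 31.85
Terminal payoffs (K − S): max(-61.66, 0) = 0, max(9.025, 0) = 9.025, max(43.15, 0) = 43.15
Node u (S = 94.25): continuation = 1/1.03·[0.4400·0.0000 + 0.5600·9.0250] = 4.9068; exercise value = 0.0000 ≤ continuation, so V_u = 4.9068
Node d (S = 45.5): continuation = 1/1.03·[0.4400·9.0250 + 0.5600·43.1500] = 27.3155; exercise value = 29.5000 > continuation, so V_d = 29.5000 (exercise)
Node 0 (S = 65): continuation = 1/1.03·[0.4400·4.9068 + 0.5600·29.5000] = 18.1349; exercise value = 10.0000 ≤ continuation, so V_0 = 18.1349

£18.13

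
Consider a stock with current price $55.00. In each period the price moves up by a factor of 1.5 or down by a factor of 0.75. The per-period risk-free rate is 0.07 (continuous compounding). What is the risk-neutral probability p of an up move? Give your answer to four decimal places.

Risk-neutral probability p = (e^0.07 − 0.75)/(1.5 − 0.75) = 0.3225/0.7500 = 0.4300

p = 0.4300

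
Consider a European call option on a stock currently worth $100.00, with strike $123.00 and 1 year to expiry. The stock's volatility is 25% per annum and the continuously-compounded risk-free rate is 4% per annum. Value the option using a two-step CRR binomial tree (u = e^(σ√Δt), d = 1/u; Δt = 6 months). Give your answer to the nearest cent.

CRR parameters: u = e^(σ√Δt) = e^(0.25·√0.5) = 1.1934, d = 1/u = 0.8380
Per-period rate: rΔt = 0.04·0.5 = 0.02, so R = e^0.02 = 1.0202
Risk-neutral probability p = (e^0.02 − 0.8380)/(1.1934 − 0.8380) = 0.1822/0.3554 = 0.5128
Terminal stock prices: S_uu = 142.4, S_ud = 100, S_dd = 70.22
Terminal payoffs (S − K): max(19.41, 0) = 19.41, max(-23, 0) = 0, max(-52.78, 0) = 0
Node u (S = 119.3): V_u = e^(−0.02)·[0.5128·19.4119 + 0.4872·0.0000] = 9.7566
Node d (S = 83.8): V_d = e^(−0.02)·[0.5128·0.0000 + 0.4872·0.0000] = 0.0000
Node 0 (S = 100): V_0 = e^(−0.02)·[0.5128·9.7566 + 0.4872·0.0000] = 4.9037

$4.90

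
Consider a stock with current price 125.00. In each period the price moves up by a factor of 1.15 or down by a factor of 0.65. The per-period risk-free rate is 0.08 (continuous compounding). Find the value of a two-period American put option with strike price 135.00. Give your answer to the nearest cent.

Risk-neutral probability p = (e^0.08 − 0.65)/(1.15 − 0.65) = 0.4333/0.5000 = 0.8666
Terminal stock prices: S_uu = 165.3, S_ud = 93.44, S_dd = 52.81
Terminal payoffs (K − S): max(-30.31, 0) = 0, max(41.56, 0) = 41.56, max(82.19, 0) = 82.19
Node u (S = 143.8): continuation = e^(−0.08)·[0.8666·0.0000 + 0.1334·41.5625] = 5.1192; exercise value = 0.0000 ≤ continuation, so V_u = 5.1192
Node d (S = 81.25): continuation = e^(−0.08)·[0.8666·41.5625 + 0.1334·82.1875] = 43.3707; exercise value = 53.7500 > continuation, so V_d = 53.7500 (exercise)
Node 0 (S = 125): continuation = e^(−0.08)·[0.8666·5.1192 + 0.1334·53.7500] = 10.7153; exercise value = 10.0000 ≤ continuation, so V_0 = 10.7153

10.72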